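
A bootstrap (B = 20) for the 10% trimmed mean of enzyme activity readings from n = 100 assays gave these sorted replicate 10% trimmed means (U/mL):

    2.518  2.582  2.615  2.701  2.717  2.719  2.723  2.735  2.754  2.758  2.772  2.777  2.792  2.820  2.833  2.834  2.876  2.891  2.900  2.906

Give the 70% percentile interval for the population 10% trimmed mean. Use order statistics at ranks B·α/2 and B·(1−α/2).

(2.615, 2.876)

α = 0.30; lower rank = 20 × 0.150 = 3; upper rank = 20 × 0.850 = 17.
The 3rd smallest replicate is 2.615; the 17th is 2.876.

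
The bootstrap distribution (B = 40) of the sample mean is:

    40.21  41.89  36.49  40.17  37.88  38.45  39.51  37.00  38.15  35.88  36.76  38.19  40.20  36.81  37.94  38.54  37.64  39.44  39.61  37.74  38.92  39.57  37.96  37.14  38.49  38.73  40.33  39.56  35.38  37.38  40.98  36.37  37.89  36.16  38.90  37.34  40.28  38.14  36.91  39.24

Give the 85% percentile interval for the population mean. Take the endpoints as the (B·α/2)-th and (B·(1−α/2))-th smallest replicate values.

(36.16, 40.28)

Sorted replicates: 35.38, 35.88, 36.16, 36.37, 36.49, 36.76, 36.81, 36.91, 37.00, 37.14, 37.34, 37.38, 37.64, 37.74, 37.88, 37.89, 37.94, 37.96, 38.14, 38.15, 38.19, 38.45, 38.49, 38.54, 38.73, 38.90, 38.92, 39.24, 39.44, 39.51, 39.56, 39.57, 39.61, 40.17, 40.20, 40.21, 40.28, 40.33, 40.98, 41.89
α = 0.15; lower rank = 40 × 0.075 = 3; upper rank = 40 × 0.925 = 37.
The 3rd smallest replicate is 36.16; the 37th is 40.28.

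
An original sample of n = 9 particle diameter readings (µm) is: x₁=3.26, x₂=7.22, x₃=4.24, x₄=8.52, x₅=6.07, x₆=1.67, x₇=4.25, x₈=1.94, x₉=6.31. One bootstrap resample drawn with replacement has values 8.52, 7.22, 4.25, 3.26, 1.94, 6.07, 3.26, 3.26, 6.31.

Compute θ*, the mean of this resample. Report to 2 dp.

θ* = 4.90

Mean = (8.52 + 7.22 + 4.25 + 3.26 + 1.94 + 6.07 + 3.26 + 3.26 + 6.31) / 9 = 44.090 / 9 = 4.90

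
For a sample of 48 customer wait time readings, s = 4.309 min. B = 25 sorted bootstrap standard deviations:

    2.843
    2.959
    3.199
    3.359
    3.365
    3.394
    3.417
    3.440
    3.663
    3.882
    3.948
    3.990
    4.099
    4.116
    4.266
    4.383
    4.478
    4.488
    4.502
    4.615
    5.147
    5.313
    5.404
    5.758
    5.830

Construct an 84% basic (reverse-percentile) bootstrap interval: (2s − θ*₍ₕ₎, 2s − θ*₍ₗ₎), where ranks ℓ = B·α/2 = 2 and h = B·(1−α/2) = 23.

(3.214, 5.659)

Percentile endpoints at ranks 2 and 23: θ*₍2₎ = 2.959, θ*₍23₎ = 5.404.
Basic interval reflects these around s:
  lower = 2 × 4.309 − 5.404 = 3.214
  upper = 2 × 4.309 − 2.959 = 5.659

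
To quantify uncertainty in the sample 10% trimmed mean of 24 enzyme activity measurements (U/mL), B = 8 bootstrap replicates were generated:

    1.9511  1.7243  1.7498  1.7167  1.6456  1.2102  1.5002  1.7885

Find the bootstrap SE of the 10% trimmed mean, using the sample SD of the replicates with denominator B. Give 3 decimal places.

SE* = 0.208

Bootstrap SE is the standard deviation of the 8 replicate 10% trimmed means.
Mean of replicates: (1.9511 + 1.7243 + 1.7498 + 1.7167 + 1.6456 + 1.2102 + 1.5002 + 1.7885) / 8 = 13.28640 / 8 = 1.66080
Sum of squared deviations: (+0.29030)² + (+0.06350)² + (+0.08900)² + (+0.05590)² + (−0.01520)² + (−0.45060)² + (−0.16060)² + (+0.12770)² = 0.34472
Variance = 0.34472 / 8 = 0.04309
SE* = √0.04309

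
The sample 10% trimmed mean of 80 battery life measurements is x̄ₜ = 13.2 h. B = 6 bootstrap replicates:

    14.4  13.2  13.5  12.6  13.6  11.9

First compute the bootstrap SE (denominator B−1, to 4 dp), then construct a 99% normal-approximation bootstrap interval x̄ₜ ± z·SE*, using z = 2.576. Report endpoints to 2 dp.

(10.97, 15.43)

Mean of replicates = 13.2000; sum of squared deviations = 3.7400; SE* = √(3.7400/5) = 0.8649
Margin = 2.576 × 0.8649 = 2.228
Interval: 13.2 ± 2.228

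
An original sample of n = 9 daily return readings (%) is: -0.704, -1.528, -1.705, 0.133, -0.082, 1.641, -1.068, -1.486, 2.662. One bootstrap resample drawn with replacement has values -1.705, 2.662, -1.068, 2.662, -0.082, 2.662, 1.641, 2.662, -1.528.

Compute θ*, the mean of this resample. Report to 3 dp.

θ* = 0.878

Mean = ((-1.705) + 2.662 + (-1.068) + 2.662 + (-0.082) + 2.662 + 1.641 + 2.662 + (-1.528)) / 9 = 7.9060 / 9 = 0.878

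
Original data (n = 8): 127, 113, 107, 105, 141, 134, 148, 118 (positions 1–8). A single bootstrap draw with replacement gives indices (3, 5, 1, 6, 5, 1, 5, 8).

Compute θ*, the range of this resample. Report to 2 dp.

Resample values: 107, 141, 127, 134, 141, 127, 141, 118.
Range = 141 − 107 = 34.00

θ* = 34.00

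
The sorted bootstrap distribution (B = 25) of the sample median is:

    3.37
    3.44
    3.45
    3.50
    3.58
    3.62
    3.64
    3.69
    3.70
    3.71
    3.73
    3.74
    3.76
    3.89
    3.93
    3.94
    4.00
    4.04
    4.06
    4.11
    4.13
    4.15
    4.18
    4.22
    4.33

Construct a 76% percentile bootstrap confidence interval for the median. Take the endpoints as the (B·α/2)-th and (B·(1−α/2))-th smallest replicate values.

(3.45, 4.15)

α = 0.24; lower rank = 25 × 0.120 = 3; upper rank = 25 × 0.880 = 22.
The 3rd smallest replicate is 3.45; the 22nd is 4.15.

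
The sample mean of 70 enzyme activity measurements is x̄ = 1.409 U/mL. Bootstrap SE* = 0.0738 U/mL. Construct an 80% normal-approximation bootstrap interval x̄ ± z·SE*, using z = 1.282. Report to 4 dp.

(1.3144, 1.5036)

Margin = 1.282 × 0.0738 = 0.09461
Interval: 1.409 ± 0.09461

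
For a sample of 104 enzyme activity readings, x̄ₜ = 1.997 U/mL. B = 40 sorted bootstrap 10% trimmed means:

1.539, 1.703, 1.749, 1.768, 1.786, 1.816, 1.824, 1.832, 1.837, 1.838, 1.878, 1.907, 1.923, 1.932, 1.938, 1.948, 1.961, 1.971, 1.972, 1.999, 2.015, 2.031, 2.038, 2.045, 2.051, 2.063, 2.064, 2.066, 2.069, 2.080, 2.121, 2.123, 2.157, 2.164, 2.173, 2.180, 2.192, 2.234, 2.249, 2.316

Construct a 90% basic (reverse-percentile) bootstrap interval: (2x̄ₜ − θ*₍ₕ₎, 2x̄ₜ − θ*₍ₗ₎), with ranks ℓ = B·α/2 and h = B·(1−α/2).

(1.760, 2.291)

Percentile endpoints at ranks 2 and 38: θ*₍2₎ = 1.703, θ*₍38₎ = 2.234.
Basic interval reflects these around x̄ₜ:
  lower = 2 × 1.997 − 2.234 = 1.760
  upper = 2 × 1.997 − 1.703 = 2.291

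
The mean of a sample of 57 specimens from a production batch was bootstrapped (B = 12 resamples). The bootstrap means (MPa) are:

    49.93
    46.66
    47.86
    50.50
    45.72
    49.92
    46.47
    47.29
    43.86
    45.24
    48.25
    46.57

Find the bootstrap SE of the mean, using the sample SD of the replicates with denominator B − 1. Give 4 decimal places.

Bootstrap SE is the standard deviation of the 12 replicate means.
Mean of replicates: (49.93 + 46.66 + 47.86 + 50.50 + 45.72 + 49.92 + 46.47 + 47.29 + 43.86 + 45.24 + 48.25 + 46.57) / 12 = 568.27000 / 12 = 47.35583
Sum of squared deviations: (+2.57417)² + (−0.69583)² + (+0.50417)² + (+3.14417)² + (−1.63583)² + (+2.56417)² + (−0.88583)² + (−0.06583)² + (−3.49583)² + (−2.11583)² + (+0.89417)² + (−0.78583)² = 45.40509
Variance = 45.40509 / 11 = 4.12774
SE* = √4.12774

SE* = 2.0317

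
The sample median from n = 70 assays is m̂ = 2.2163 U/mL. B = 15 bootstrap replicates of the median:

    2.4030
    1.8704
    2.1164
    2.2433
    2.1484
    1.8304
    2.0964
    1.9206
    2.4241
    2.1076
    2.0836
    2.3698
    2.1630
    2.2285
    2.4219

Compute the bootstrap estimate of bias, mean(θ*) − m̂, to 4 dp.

bias = −0.0545

mean(θ*) = (2.4030 + 1.8704 + 2.1164 + 2.2433 + 2.1484 + 1.8304 + 2.0964 + 1.9206 + 2.4241 + 2.1076 + 2.0836 + 2.3698 + 2.1630 + 2.2285 + 2.4219) / 15 = 2.16183
bias = 2.16183 − 2.2163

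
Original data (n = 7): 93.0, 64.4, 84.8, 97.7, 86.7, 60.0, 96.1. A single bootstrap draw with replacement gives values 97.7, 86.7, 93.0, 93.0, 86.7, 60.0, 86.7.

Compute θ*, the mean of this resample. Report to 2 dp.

Mean = (97.7 + 86.7 + 93.0 + 93.0 + 86.7 + 60.0 + 86.7) / 7 = 603.80 / 7 = 86.26

θ* = 86.26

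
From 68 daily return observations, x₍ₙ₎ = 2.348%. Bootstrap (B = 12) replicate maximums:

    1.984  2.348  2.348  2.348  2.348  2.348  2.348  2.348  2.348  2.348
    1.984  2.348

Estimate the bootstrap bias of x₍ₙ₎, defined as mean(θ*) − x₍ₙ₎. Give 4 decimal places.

mean(θ*) = (1.984 + 2.348 + 2.348 + 2.348 + 2.348 + 2.348 + 2.348 + 2.348 + 2.348 + 2.348 + 1.984 + 2.348) / 12 = 2.28733
bias = 2.28733 − 2.348

bias = −0.0607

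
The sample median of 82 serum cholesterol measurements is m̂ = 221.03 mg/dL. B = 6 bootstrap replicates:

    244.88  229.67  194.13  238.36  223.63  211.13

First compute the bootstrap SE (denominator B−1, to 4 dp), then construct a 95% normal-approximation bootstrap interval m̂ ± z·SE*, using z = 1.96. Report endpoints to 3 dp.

Mean of replicates = 223.6333; sum of squared deviations = 1731.5169; SE* = √(1731.5169/5) = 18.6092
Margin = 1.96 × 18.6092 = 36.4740
Interval: 221.03 ± 36.4740

(184.556, 257.504)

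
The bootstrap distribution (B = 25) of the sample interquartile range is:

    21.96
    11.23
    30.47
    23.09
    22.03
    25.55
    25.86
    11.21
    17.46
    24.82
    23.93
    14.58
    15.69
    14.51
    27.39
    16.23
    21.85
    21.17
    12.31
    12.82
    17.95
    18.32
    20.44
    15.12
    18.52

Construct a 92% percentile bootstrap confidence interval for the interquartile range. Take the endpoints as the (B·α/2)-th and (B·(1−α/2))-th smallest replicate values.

Sorted replicates: 11.21, 11.23, 12.31, 12.82, 14.51, 14.58, 15.12, 15.69, 16.23, 17.46, 17.95, 18.32, 18.52, 20.44, 21.17, 21.85, 21.96, 22.03, 23.09, 23.93, 24.82, 25.55, 25.86, 27.39, 30.47
α = 0.08; lower rank = 25 × 0.040 = 1; upper rank = 25 × 0.960 = 24.
The 1st smallest replicate is 11.21; the 24th is 27.39.

(11.21, 27.39)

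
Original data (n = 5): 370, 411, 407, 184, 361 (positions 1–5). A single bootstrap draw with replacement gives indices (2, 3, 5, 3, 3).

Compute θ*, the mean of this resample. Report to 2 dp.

θ* = 398.60

Resample values: 411, 407, 361, 407, 407.
Mean = (411 + 407 + 361 + 407 + 407) / 5 = 1993.0 / 5 = 398.60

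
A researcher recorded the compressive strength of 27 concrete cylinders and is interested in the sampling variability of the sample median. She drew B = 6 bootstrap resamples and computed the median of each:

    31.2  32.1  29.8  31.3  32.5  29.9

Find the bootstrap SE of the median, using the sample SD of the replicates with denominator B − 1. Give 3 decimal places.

Bootstrap SE is the standard deviation of the 6 replicate medians.
Mean of replicates: (31.2 + 32.1 + 29.8 + 31.3 + 32.5 + 29.9) / 6 = 186.8000 / 6 = 31.1333
Sum of squared deviations: (+0.0667)² + (+0.9667)² + (−1.3333)² + (+0.1667)² + (+1.3667)² + (−1.2333)² = 6.1333
Variance = 6.1333 / 5 = 1.2267
SE* = √1.2267

SE* = 1.108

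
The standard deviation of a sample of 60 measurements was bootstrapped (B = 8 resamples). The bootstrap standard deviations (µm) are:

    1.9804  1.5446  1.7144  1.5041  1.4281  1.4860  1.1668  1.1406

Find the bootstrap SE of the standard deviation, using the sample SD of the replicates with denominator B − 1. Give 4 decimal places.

SE* = 0.2736

Bootstrap SE is the standard deviation of the 8 replicate standard deviations.
Mean of replicates: (1.9804 + 1.5446 + 1.7144 + 1.5041 + 1.4281 + 1.4860 + 1.1668 + 1.1406) / 8 = 11.96500 / 8 = 1.49562
Sum of squared deviations: (+0.48477)² + (+0.04897)² + (+0.21877)² + (+0.00848)² + (−0.06753)² + (−0.00962)² + (−0.32882)² + (−0.35502)² = 0.52416
Variance = 0.52416 / 7 = 0.07488
SE* = √0.07488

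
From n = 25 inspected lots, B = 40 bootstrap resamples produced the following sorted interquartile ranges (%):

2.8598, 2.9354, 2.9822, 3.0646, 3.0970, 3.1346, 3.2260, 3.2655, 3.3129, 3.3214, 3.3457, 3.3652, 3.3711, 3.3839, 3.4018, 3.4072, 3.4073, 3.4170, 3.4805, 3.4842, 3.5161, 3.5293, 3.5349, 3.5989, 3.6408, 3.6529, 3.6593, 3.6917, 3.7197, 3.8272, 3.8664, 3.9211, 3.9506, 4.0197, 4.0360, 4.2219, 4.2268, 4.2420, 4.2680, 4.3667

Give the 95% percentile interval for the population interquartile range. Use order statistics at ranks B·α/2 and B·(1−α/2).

α = 0.05; lower rank = 40 × 0.025 = 1; upper rank = 40 × 0.975 = 39.
The 1st smallest replicate is 2.8598; the 39th is 4.2680.

(2.8598, 4.2680)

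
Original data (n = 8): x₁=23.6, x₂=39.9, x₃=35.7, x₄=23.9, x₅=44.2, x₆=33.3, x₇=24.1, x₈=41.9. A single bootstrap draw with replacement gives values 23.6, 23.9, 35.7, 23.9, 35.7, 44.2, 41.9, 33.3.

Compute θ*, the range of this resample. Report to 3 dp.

θ* = 20.600

Range = 44.2 − 23.6 = 20.600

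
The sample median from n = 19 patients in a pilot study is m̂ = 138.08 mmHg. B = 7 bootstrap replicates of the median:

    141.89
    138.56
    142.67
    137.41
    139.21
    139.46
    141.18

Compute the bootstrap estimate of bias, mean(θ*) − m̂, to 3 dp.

bias = +1.974

mean(θ*) = (141.89 + 138.56 + 142.67 + 137.41 + 139.21 + 139.46 + 141.18) / 7 = 140.0543
bias = 140.0543 − 138.08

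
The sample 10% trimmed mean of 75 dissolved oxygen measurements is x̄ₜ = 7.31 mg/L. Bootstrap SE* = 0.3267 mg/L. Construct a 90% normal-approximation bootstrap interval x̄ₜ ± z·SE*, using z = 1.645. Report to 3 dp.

(6.773, 7.847)

Margin = 1.645 × 0.3267 = 0.5374
Interval: 7.31 ± 0.5374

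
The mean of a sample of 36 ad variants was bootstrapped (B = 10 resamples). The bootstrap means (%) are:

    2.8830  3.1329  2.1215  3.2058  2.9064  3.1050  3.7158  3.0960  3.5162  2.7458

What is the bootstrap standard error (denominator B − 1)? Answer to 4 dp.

SE* = 0.4346

Bootstrap SE is the standard deviation of the 10 replicate means.
Mean of replicates: (2.8830 + 3.1329 + 2.1215 + 3.2058 + 2.9064 + 3.1050 + 3.7158 + 3.0960 + 3.5162 + 2.7458) / 10 = 30.42840 / 10 = 3.04284
Sum of squared deviations: (−0.15984)² + (+0.09006)² + (−0.92134)² + (+0.16296)² + (−0.13644)² + (+0.06216)² + (+0.67296)² + (+0.05316)² + (+0.47336)² + (−0.29704)² = 1.69957
Variance = 1.69957 / 9 = 0.18884
SE* = √0.18884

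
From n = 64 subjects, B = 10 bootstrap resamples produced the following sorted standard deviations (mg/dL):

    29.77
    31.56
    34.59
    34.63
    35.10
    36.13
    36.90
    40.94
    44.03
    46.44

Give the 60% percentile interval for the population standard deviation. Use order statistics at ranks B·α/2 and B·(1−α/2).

α = 0.40; lower rank = 10 × 0.200 = 2; upper rank = 10 × 0.800 = 8.
The 2nd smallest replicate is 31.56; the 8th is 40.94.

(31.56, 40.94)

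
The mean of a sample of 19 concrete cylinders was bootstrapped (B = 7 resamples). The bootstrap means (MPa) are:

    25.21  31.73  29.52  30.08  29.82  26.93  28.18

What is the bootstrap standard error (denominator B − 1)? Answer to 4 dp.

SE* = 2.1813

Bootstrap SE is the standard deviation of the 7 replicate means.
Mean of replicates: (25.21 + 31.73 + 29.52 + 30.08 + 29.82 + 26.93 + 28.18) / 7 = 201.47000 / 7 = 28.78143
Sum of squared deviations: (−3.57143)² + (+2.94857)² + (+0.73857)² + (+1.29857)² + (+1.03857)² + (−1.85143)² + (−0.60143)² = 28.54909
Variance = 28.54909 / 6 = 4.75818
SE* = √4.75818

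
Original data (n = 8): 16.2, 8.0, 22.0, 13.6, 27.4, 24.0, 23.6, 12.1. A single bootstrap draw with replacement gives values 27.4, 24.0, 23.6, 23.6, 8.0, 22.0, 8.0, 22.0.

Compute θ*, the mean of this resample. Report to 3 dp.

θ* = 19.825

Mean = (27.4 + 24.0 + 23.6 + 23.6 + 8.0 + 22.0 + 8.0 + 22.0) / 8 = 158.60 / 8 = 19.825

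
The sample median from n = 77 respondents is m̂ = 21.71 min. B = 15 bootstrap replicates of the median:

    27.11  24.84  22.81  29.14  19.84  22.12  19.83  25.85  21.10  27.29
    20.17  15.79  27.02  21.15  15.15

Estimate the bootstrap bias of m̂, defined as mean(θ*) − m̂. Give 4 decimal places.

mean(θ*) = (27.11 + 24.84 + 22.81 + 29.14 + 19.84 + 22.12 + 19.83 + 25.85 + 21.10 + 27.29 + 20.17 + 15.79 + 27.02 + 21.15 + 15.15) / 15 = 22.61400
bias = 22.61400 − 21.71

bias = +0.9040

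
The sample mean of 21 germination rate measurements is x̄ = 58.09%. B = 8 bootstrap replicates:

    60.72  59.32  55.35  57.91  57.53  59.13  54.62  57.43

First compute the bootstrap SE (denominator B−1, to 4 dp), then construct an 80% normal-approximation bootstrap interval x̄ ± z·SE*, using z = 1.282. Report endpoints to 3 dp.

Mean of replicates = 57.7512; sum of squared deviations = 28.9235; SE* = √(28.9235/7) = 2.0327
Margin = 1.282 × 2.0327 = 2.6059
Interval: 58.09 ± 2.6059

(55.484, 60.696)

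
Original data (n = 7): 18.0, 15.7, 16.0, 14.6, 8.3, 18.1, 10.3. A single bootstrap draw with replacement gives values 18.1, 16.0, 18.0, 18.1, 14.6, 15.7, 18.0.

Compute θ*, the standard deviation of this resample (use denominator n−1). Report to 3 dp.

Mean = 16.9286; sum of squared deviations = 12.8343
s² = 12.8343 / 6 = 2.1390
s = √2.1390 = 1.463

θ* = 1.463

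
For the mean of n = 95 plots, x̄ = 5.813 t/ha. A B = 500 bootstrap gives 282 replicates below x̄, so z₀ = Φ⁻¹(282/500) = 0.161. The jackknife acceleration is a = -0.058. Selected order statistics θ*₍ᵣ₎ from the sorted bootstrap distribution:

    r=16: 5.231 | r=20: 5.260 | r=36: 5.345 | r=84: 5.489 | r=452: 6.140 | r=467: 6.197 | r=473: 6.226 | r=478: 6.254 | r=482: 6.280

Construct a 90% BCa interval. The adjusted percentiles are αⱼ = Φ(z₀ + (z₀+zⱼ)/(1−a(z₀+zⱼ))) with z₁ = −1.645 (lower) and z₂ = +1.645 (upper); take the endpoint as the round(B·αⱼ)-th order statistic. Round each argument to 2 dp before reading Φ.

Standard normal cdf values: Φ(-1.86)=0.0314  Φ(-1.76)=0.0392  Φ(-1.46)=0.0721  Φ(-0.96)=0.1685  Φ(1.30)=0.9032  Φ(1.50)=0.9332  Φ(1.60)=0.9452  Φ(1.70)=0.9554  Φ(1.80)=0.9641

Lower: z₀ + z₁ = 0.161 + (-1.645) = -1.484; 1 − a(z₀+z₁) = 1 − (-0.058)(-1.484) = 0.9139; argument = 0.161 + (-1.484)/0.9139 = -1.4628 → -1.46.
α₁ = Φ(-1.46) = 0.0721; rank = round(500 × 0.0721) = 36; θ*₍36₎ = 5.345.
Upper: z₀ + z₂ = 1.806; 1 − a(z₀+z₂) = 1.1047; argument = 1.7958 → 1.80; α₂ = 0.9641; rank = 482; θ*₍482₎ = 6.280.

(5.345, 6.280)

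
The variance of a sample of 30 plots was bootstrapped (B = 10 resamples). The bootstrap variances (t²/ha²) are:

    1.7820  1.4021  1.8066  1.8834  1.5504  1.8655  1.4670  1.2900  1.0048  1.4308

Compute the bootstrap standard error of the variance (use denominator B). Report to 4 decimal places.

Bootstrap SE is the standard deviation of the 10 replicate variances.
Mean of replicates: (1.7820 + 1.4021 + 1.8066 + 1.8834 + 1.5504 + 1.8655 + 1.4670 + 1.2900 + 1.0048 + 1.4308) / 10 = 15.48260 / 10 = 1.54826
Sum of squared deviations: (+0.23374)² + (−0.14616)² + (+0.25834)² + (+0.33514)² + (+0.00214)² + (+0.31724)² + (−0.08126)² + (−0.25826)² + (−0.54346)² + (−0.11746)² = 0.73815
Variance = 0.73815 / 10 = 0.07381
SE* = √0.07381

SE* = 0.2717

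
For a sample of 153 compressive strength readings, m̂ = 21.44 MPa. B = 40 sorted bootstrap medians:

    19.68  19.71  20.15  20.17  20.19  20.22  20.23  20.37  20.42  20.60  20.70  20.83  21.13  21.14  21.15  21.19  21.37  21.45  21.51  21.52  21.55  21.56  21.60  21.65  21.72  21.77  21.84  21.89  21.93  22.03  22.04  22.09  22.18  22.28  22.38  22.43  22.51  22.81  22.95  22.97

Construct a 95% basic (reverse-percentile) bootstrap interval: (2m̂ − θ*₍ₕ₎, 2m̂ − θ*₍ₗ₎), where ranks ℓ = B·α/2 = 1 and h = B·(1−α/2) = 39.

(19.93, 23.20)

Percentile endpoints at ranks 1 and 39: θ*₍1₎ = 19.68, θ*₍39₎ = 22.95.
Basic interval reflects these around m̂:
  lower = 2 × 21.44 − 22.95 = 19.93
  upper = 2 × 21.44 − 19.68 = 23.20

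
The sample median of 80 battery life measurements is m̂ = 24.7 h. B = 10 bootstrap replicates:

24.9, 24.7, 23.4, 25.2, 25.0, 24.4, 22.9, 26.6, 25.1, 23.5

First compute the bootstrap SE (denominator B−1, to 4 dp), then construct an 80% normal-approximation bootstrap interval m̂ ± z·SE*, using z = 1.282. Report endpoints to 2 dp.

Mean of replicates = 24.5700; sum of squared deviations = 10.4410; SE* = √(10.4410/9) = 1.0771
Margin = 1.282 × 1.0771 = 1.381
Interval: 24.7 ± 1.381

(23.32, 26.08)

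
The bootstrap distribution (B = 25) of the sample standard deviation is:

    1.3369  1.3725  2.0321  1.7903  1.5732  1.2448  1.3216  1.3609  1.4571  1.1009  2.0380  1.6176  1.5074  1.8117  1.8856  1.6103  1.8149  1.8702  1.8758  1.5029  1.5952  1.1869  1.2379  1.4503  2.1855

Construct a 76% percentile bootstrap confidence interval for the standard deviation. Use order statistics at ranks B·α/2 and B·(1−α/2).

(1.2379, 1.8856)

Sorted replicates: 1.1009, 1.1869, 1.2379, 1.2448, 1.3216, 1.3369, 1.3609, 1.3725, 1.4503, 1.4571, 1.5029, 1.5074, 1.5732, 1.5952, 1.6103, 1.6176, 1.7903, 1.8117, 1.8149, 1.8702, 1.8758, 1.8856, 2.0321, 2.0380, 2.1855
α = 0.24; lower rank = 25 × 0.120 = 3; upper rank = 25 × 0.880 = 22.
The 3rd smallest replicate is 1.2379; the 22nd is 1.8856.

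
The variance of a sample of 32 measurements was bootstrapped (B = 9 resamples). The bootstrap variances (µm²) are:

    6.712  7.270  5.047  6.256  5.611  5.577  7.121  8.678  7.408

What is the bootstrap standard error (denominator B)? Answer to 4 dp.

Bootstrap SE is the standard deviation of the 9 replicate variances.
Mean of replicates: (6.712 + 7.270 + 5.047 + 6.256 + 5.611 + 5.577 + 7.121 + 8.678 + 7.408) / 9 = 59.68000 / 9 = 6.63111
Sum of squared deviations: (+0.08089)² + (+0.63889)² + (−1.58411)² + (−0.37511)² + (−1.02011)² + (−1.05411)² + (+0.48989)² + (+2.04689)² + (+0.77689)² = 10.24992
Variance = 10.24992 / 9 = 1.13888
SE* = √1.13888

SE* = 1.0672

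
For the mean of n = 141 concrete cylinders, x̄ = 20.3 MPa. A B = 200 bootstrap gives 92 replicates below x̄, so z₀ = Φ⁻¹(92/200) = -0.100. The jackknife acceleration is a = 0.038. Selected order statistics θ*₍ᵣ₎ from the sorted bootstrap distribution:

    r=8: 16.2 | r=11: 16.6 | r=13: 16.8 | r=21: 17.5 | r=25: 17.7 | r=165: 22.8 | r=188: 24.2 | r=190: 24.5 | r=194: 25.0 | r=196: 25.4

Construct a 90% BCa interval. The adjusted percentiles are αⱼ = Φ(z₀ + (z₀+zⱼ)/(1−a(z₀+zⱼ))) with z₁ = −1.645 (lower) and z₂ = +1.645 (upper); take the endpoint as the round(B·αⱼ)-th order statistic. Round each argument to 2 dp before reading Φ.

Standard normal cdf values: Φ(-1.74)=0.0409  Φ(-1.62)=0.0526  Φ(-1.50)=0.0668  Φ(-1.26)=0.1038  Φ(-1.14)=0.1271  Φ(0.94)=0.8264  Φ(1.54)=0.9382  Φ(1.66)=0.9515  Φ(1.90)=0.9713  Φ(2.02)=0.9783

(16.2, 24.2)

Lower: z₀ + z₁ = -0.100 + (-1.645) = -1.745; 1 − a(z₀+z₁) = 1 − (0.038)(-1.745) = 1.0663; argument = -0.100 + (-1.745)/1.0663 = -1.7365 → -1.74.
α₁ = Φ(-1.74) = 0.0409; rank = round(200 × 0.0409) = 8; θ*₍8₎ = 16.2.
Upper: z₀ + z₂ = 1.545; 1 − a(z₀+z₂) = 0.9413; argument = 1.5414 → 1.54; α₂ = 0.9382; rank = 188; θ*₍188₎ = 24.2.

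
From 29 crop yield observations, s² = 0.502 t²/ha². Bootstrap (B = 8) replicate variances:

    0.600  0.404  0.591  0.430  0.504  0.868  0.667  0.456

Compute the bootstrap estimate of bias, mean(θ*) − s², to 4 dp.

bias = +0.0630

mean(θ*) = (0.600 + 0.404 + 0.591 + 0.430 + 0.504 + 0.868 + 0.667 + 0.456) / 8 = 0.56500
bias = 0.56500 − 0.502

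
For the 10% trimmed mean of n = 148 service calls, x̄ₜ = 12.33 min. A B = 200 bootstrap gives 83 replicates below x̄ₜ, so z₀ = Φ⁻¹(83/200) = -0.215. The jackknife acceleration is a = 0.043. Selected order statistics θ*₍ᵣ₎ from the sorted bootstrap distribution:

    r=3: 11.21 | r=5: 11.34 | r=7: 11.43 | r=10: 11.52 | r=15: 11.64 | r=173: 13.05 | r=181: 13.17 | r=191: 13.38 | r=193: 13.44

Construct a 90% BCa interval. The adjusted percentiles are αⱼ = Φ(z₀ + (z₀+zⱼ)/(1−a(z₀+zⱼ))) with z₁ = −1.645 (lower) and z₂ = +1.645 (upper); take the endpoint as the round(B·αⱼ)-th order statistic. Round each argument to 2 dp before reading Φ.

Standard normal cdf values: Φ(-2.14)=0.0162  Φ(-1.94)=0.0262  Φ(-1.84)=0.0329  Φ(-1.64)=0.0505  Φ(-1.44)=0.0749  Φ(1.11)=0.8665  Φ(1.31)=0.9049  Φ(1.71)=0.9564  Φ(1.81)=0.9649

Lower: z₀ + z₁ = -0.215 + (-1.645) = -1.860; 1 − a(z₀+z₁) = 1 − (0.043)(-1.860) = 1.0800; argument = -0.215 + (-1.860)/1.0800 = -1.9373 → -1.94.
α₁ = Φ(-1.94) = 0.0262; rank = round(200 × 0.0262) = 5; θ*₍5₎ = 11.34.
Upper: z₀ + z₂ = 1.430; 1 − a(z₀+z₂) = 0.9385; argument = 1.3087 → 1.31; α₂ = 0.9049; rank = 181; θ*₍181₎ = 13.17.

(11.34, 13.17)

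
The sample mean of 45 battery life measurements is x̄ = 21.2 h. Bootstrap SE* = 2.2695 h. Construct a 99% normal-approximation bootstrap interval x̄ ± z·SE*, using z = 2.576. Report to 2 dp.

(15.35, 27.05)

Margin = 2.576 × 2.2695 = 5.846
Interval: 21.2 ± 5.846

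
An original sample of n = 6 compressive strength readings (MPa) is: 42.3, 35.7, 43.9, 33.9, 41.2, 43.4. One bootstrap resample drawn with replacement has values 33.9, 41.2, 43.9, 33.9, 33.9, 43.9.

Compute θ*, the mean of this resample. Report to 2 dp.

θ* = 38.45

Mean = (33.9 + 41.2 + 43.9 + 33.9 + 33.9 + 43.9) / 6 = 230.70 / 6 = 38.45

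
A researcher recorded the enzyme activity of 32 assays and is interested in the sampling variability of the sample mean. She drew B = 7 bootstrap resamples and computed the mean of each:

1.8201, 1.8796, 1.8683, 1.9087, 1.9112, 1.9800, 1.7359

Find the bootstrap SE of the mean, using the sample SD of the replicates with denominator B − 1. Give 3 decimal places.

Bootstrap SE is the standard deviation of the 7 replicate means.
Mean of replicates: (1.8201 + 1.8796 + 1.8683 + 1.9087 + 1.9112 + 1.9800 + 1.7359) / 7 = 13.10380 / 7 = 1.87197
Sum of squared deviations: (−0.05187)² + (+0.00763)² + (−0.00367)² + (+0.03673)² + (+0.03923)² + (+0.10803)² + (−0.13607)² = 0.03584
Variance = 0.03584 / 6 = 0.00597
SE* = √0.00597

SE* = 0.077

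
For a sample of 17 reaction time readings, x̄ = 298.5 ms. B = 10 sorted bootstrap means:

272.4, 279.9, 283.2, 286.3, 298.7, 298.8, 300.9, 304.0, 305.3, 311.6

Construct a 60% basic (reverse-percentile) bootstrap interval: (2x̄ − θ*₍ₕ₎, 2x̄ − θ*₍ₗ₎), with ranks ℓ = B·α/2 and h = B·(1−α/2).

(293.0, 317.1)

Percentile endpoints at ranks 2 and 8: θ*₍2₎ = 279.9, θ*₍8₎ = 304.0.
Basic interval reflects these around x̄:
  lower = 2 × 298.5 − 304.0 = 293.0
  upper = 2 × 298.5 − 279.9 = 317.1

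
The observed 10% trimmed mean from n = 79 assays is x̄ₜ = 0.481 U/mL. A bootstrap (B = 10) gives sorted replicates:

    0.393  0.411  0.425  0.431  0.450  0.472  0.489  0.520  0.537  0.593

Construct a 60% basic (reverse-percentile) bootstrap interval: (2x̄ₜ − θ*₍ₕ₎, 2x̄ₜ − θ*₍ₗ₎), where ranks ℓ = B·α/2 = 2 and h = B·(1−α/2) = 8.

Percentile endpoints at ranks 2 and 8: θ*₍2₎ = 0.411, θ*₍8₎ = 0.520.
Basic interval reflects these around x̄ₜ:
  lower = 2 × 0.481 − 0.520 = 0.442
  upper = 2 × 0.481 − 0.411 = 0.551

(0.442, 0.551)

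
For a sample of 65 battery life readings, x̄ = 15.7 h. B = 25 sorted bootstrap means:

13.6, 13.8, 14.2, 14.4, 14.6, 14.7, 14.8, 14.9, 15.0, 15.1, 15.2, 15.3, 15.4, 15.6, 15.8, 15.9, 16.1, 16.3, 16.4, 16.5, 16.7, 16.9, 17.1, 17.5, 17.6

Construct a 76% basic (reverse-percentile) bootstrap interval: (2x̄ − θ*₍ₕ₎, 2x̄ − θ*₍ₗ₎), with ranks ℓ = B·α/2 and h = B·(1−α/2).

Percentile endpoints at ranks 3 and 22: θ*₍3₎ = 14.2, θ*₍22₎ = 16.9.
Basic interval reflects these around x̄:
  lower = 2 × 15.7 − 16.9 = 14.5
  upper = 2 × 15.7 − 14.2 = 17.2

(14.5, 17.2)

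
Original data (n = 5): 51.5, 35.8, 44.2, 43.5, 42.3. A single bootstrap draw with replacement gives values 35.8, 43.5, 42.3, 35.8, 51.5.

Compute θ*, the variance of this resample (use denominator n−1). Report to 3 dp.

Mean = 41.7800; sum of squared deviations = 169.2280
s² = 169.2280 / 4 = 42.3070

θ* = 42.307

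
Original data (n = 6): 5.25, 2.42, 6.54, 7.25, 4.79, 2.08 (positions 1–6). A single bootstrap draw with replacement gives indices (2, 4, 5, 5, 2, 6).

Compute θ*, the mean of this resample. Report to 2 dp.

θ* = 3.96

Resample values: 2.42, 7.25, 4.79, 4.79, 2.42, 2.08.
Mean = (2.42 + 7.25 + 4.79 + 4.79 + 2.42 + 2.08) / 6 = 23.750 / 6 = 3.96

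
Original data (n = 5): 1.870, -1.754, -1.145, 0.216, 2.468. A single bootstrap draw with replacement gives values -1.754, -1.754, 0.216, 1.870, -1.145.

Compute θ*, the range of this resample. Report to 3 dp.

Range = 1.870 − -1.754 = 3.624

θ* = 3.624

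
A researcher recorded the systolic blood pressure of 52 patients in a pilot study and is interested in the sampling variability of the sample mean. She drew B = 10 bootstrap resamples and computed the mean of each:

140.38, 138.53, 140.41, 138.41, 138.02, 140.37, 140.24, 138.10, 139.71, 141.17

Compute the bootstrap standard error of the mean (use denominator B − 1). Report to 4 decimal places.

Bootstrap SE is the standard deviation of the 10 replicate means.
Mean of replicates: (140.38 + 138.53 + 140.41 + 138.41 + 138.02 + 140.37 + 140.24 + 138.10 + 139.71 + 141.17) / 10 = 1395.34000 / 10 = 139.53400
Sum of squared deviations: (+0.84600)² + (−1.00400)² + (+0.87600)² + (−1.12400)² + (−1.51400)² + (+0.83600)² + (+0.70600)² + (−1.43400)² + (+0.17600)² + (+1.63600)² = 12.00784
Variance = 12.00784 / 9 = 1.33420
SE* = √1.33420

SE* = 1.1551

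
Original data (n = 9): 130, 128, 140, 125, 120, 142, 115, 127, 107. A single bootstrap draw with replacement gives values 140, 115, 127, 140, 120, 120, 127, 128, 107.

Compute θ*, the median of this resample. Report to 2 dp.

Sorted: 107, 115, 120, 120, 127, 127, 128, 140, 140
Median = middle value = 127.00

θ* = 127.00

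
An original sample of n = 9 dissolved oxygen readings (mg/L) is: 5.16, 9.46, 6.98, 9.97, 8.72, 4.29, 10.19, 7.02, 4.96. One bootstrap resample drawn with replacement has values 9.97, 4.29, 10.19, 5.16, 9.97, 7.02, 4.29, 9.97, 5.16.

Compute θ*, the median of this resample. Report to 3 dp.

θ* = 7.020

Sorted: 4.29, 4.29, 5.16, 5.16, 7.02, 9.97, 9.97, 9.97, 10.19
Median = middle value = 7.020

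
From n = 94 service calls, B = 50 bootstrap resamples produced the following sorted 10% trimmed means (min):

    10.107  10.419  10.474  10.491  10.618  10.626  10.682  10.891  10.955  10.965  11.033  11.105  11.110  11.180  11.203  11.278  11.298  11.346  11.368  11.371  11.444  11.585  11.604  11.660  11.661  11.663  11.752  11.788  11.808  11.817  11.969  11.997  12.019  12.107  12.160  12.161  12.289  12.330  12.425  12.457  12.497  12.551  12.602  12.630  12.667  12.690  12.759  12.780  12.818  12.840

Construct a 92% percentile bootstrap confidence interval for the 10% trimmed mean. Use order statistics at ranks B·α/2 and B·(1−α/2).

(10.419, 12.780)

α = 0.08; lower rank = 50 × 0.040 = 2; upper rank = 50 × 0.960 = 48.
The 2nd smallest replicate is 10.419; the 48th is 12.780.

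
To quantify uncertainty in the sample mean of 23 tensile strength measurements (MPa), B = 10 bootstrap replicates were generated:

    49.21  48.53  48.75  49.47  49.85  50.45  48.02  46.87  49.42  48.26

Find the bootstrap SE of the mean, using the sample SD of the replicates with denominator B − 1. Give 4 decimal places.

SE* = 1.0251

Bootstrap SE is the standard deviation of the 10 replicate means.
Mean of replicates: (49.21 + 48.53 + 48.75 + 49.47 + 49.85 + 50.45 + 48.02 + 46.87 + 49.42 + 48.26) / 10 = 488.83000 / 10 = 48.88300
Sum of squared deviations: (+0.32700)² + (−0.35300)² + (−0.13300)² + (+0.58700)² + (+0.96700)² + (+1.56700)² + (−0.86300)² + (−2.01300)² + (+0.53700)² + (−0.62300)² = 9.45781
Variance = 9.45781 / 9 = 1.05087
SE* = √1.05087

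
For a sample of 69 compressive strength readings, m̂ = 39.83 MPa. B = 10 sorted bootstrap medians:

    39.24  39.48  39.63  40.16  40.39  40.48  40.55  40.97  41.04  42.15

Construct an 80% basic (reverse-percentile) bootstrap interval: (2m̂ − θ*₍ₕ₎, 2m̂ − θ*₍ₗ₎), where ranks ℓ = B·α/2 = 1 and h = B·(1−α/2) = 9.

(38.62, 40.42)

Percentile endpoints at ranks 1 and 9: θ*₍1₎ = 39.24, θ*₍9₎ = 41.04.
Basic interval reflects these around m̂:
  lower = 2 × 39.83 − 41.04 = 38.62
  upper = 2 × 39.83 − 39.24 = 40.42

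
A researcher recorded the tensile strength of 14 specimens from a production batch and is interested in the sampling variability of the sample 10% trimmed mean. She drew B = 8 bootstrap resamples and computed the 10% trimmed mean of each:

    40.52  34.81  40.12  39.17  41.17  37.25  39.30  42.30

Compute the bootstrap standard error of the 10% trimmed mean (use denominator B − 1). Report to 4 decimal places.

SE* = 2.3613

Bootstrap SE is the standard deviation of the 8 replicate 10% trimmed means.
Mean of replicates: (40.52 + 34.81 + 40.12 + 39.17 + 41.17 + 37.25 + 39.30 + 42.30) / 8 = 314.64000 / 8 = 39.33000
Sum of squared deviations: (+1.19000)² + (−4.52000)² + (+0.79000)² + (−0.16000)² + (+1.84000)² + (−2.08000)² + (−0.03000)² + (+2.97000)² = 39.03000
Variance = 39.03000 / 7 = 5.57571
SE* = √5.57571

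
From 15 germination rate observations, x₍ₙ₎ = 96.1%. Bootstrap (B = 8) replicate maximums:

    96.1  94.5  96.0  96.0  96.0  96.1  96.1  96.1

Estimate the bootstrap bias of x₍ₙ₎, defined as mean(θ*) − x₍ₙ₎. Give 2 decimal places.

mean(θ*) = (96.1 + 94.5 + 96.0 + 96.0 + 96.0 + 96.1 + 96.1 + 96.1) / 8 = 95.862
bias = 95.862 − 96.1

bias = −0.24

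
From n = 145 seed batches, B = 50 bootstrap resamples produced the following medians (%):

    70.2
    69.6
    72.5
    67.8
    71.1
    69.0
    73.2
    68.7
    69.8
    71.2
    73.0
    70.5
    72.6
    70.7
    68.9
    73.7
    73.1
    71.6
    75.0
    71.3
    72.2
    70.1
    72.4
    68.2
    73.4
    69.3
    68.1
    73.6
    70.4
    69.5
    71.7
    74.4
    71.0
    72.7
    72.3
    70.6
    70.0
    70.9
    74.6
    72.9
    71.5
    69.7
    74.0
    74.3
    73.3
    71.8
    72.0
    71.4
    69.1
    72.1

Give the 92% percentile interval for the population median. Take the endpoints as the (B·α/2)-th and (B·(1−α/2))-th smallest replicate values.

(68.1, 74.4)

Sorted replicates: 67.8, 68.1, 68.2, 68.7, 68.9, 69.0, 69.1, 69.3, 69.5, 69.6, 69.7, 69.8, 70.0, 70.1, 70.2, 70.4, 70.5, 70.6, 70.7, 70.9, 71.0, 71.1, 71.2, 71.3, 71.4, 71.5, 71.6, 71.7, 71.8, 72.0, 72.1, 72.2, 72.3, 72.4, 72.5, 72.6, 72.7, 72.9, 73.0, 73.1, 73.2, 73.3, 73.4, 73.6, 73.7, 74.0, 74.3, 74.4, 74.6, 75.0
α = 0.08; lower rank = 50 × 0.040 = 2; upper rank = 50 × 0.960 = 48.
The 2nd smallest replicate is 68.1; the 48th is 74.4.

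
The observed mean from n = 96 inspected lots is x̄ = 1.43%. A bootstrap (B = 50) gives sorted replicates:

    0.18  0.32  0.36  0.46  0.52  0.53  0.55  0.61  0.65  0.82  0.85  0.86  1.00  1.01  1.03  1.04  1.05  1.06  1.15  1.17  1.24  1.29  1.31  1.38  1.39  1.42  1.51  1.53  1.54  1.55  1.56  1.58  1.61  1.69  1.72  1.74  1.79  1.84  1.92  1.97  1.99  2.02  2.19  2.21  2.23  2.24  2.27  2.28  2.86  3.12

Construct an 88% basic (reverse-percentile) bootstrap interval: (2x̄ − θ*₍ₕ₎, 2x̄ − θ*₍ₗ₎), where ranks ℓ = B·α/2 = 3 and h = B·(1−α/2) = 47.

Percentile endpoints at ranks 3 and 47: θ*₍3₎ = 0.36, θ*₍47₎ = 2.27.
Basic interval reflects these around x̄:
  lower = 2 × 1.43 − 2.27 = 0.59
  upper = 2 × 1.43 − 0.36 = 2.50

(0.59, 2.50)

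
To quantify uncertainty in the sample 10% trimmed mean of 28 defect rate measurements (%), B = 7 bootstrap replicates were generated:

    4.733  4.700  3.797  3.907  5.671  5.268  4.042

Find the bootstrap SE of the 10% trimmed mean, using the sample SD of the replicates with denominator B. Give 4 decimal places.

SE* = 0.6608

Bootstrap SE is the standard deviation of the 7 replicate 10% trimmed means.
Mean of replicates: (4.733 + 4.700 + 3.797 + 3.907 + 5.671 + 5.268 + 4.042) / 7 = 32.11800 / 7 = 4.58829
Sum of squared deviations: (+0.14471)² + (+0.11171)² + (−0.79129)² + (−0.68129)² + (+1.08271)² + (+0.67971)² + (−0.54629)² = 3.05642
Variance = 3.05642 / 7 = 0.43663
SE* = √0.43663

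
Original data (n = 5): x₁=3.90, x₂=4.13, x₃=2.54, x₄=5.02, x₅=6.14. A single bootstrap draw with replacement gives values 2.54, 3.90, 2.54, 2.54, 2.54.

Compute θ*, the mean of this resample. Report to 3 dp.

θ* = 2.812

Mean = (2.54 + 3.90 + 2.54 + 2.54 + 2.54) / 5 = 14.060 / 5 = 2.812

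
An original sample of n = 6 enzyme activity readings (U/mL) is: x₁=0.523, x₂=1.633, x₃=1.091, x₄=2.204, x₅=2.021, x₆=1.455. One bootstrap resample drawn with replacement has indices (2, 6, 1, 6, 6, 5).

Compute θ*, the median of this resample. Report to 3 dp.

θ* = 1.455

Resample values: 1.633, 1.455, 0.523, 1.455, 1.455, 2.021.
Sorted: 0.523, 1.455, 1.455, 1.455, 1.633, 2.021
Median = average of the two middle values = 1.455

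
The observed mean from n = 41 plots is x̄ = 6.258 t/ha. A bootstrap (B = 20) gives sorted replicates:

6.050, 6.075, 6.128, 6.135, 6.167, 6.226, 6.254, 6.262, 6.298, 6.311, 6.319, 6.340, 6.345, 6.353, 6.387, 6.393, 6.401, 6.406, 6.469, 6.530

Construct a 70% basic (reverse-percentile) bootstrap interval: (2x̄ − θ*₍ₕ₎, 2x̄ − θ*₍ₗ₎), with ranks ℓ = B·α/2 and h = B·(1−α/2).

Percentile endpoints at ranks 3 and 17: θ*₍3₎ = 6.128, θ*₍17₎ = 6.401.
Basic interval reflects these around x̄:
  lower = 2 × 6.258 − 6.401 = 6.115
  upper = 2 × 6.258 − 6.128 = 6.388

(6.115, 6.388)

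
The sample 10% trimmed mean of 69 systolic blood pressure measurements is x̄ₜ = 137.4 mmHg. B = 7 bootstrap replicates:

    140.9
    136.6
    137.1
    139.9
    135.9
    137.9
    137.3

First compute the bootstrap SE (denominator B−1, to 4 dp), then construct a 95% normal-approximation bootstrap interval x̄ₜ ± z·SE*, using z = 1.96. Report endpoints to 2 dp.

Mean of replicates = 137.9429; sum of squared deviations = 19.6771; SE* = √(19.6771/6) = 1.8109
Margin = 1.96 × 1.8109 = 3.549
Interval: 137.4 ± 3.549

(133.85, 140.95)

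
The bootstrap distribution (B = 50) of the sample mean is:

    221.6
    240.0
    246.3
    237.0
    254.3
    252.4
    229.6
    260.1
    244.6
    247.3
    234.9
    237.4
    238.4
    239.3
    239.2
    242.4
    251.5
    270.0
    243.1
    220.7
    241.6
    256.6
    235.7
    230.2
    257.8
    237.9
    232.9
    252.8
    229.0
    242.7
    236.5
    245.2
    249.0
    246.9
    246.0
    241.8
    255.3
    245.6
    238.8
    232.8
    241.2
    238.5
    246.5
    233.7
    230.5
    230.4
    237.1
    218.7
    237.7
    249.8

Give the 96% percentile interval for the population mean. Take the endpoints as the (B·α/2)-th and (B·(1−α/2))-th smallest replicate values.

(218.7, 260.1)

Sorted replicates: 218.7, 220.7, 221.6, 229.0, 229.6, 230.2, 230.4, 230.5, 232.8, 232.9, 233.7, 234.9, 235.7, 236.5, 237.0, 237.1, 237.4, 237.7, 237.9, 238.4, 238.5, 238.8, 239.2, 239.3, 240.0, 241.2, 241.6, 241.8, 242.4, 242.7, 243.1, 244.6, 245.2, 245.6, 246.0, 246.3, 246.5, 246.9, 247.3, 249.0, 249.8, 251.5, 252.4, 252.8, 254.3, 255.3, 256.6, 257.8, 260.1, 270.0
α = 0.04; lower rank = 50 × 0.020 = 1; upper rank = 50 × 0.980 = 49.
The 1st smallest replicate is 218.7; the 49th is 260.1.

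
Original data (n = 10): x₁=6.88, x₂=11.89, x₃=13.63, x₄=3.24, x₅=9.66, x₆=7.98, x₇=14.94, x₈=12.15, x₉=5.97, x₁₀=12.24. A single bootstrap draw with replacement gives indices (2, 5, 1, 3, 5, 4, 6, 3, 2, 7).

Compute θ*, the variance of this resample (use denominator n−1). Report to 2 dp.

θ* = 12.94

Resample values: 11.89, 9.66, 6.88, 13.63, 9.66, 3.24, 7.98, 13.63, 11.89, 14.94.
Mean = 10.3400; sum of squared deviations = 116.4892
s² = 116.4892 / 9 = 12.9432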